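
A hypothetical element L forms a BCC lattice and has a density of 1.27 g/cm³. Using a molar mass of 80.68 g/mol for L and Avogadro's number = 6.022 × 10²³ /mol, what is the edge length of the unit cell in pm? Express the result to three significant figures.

With Z = 2 atoms per BCC cell, a³ = Z·M/(N_A·ρ) = 2 × 80.68 / (6.022 × 10²³ × 1.270 g/cm³) = 2.110 × 10^-22 cm³.
a = (2.110 × 10^-22)^(1/3) = 5.953 × 10^-8 cm = 595 pm.

595 pm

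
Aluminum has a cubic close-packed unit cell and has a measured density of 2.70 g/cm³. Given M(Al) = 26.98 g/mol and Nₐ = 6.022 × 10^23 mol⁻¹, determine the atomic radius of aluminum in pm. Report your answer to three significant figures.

For an FCC cell (Z = 4), a³ = Z·M/(N_A·ρ) = 4 × 26.98 / (6.022 × 10²³ × 2.700) = 6.637 × 10^-23 cm³, so a = 4.049 × 10^-8 cm = 404.9 pm.
Atoms touch along the face diagonal, so √2·a = 4r, so r = 0.3536 × a = 143 pm.

143 pm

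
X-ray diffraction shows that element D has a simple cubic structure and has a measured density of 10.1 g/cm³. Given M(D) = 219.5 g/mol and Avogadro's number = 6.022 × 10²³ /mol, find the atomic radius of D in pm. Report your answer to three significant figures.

165 pm

For a simple cubic cell (Z = 1), a³ = Z·M/(N_A·ρ) = 1 × 219.5 / (6.022 × 10²³ × 10.10) = 3.609 × 10^-23 cm³, so a = 3.305 × 10^-8 cm = 330.5 pm.
Atoms touch along the cell edge, so a = 2r, so r = 0.5000 × a = 165 pm.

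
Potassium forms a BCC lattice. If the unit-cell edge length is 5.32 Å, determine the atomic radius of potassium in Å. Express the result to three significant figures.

In a BCC lattice, atoms touch along the body diagonal, so √3·a = 4r.
r = √3·a/4 = 1.7321 × 5.32 / 4 = 2.30 Å.

2.30 Å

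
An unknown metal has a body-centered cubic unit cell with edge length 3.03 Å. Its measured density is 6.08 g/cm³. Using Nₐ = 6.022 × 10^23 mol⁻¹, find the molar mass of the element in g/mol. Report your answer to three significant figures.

A BCC cell has Z = 2 atoms; a = 3.030 × 10^-8 cm.
M = ρ·N_A·a³/Z = 6.08 × 6.022 × 10²³ × 2.782 × 10^-23 / 2 = 50.9 g/mol.

50.9 g/mol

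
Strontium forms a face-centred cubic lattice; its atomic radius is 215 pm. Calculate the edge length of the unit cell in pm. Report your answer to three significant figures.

608 pm

In an FCC lattice, atoms touch along the face diagonal, so √2·a = 4r.
a = 4r/√2 = 4 × 215 / 1.4142 = 608 pm.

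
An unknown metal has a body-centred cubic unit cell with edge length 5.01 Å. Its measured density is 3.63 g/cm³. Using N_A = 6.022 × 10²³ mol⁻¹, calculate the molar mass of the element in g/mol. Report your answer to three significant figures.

137 g/mol

A BCC cell has Z = 2 atoms; a = 5.010 × 10^-8 cm.
M = ρ·N_A·a³/Z = 3.63 × 6.022 × 10²³ × 1.258 × 10^-22 / 2 = 137 g/mol.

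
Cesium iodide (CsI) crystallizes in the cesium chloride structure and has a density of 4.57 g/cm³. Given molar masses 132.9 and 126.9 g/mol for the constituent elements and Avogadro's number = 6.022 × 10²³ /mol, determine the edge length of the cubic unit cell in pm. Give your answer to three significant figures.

M(CsI) = 259.8 g/mol; Z = 1 formula unit per cell.
a³ = Z·M/(N_A·ρ) = 1 × 259.8 / (6.022 × 10²³ × 4.57) = 9.440 × 10^-23 cm³, so a = 4.553 × 10^-8 cm = 455 pm.

455 pm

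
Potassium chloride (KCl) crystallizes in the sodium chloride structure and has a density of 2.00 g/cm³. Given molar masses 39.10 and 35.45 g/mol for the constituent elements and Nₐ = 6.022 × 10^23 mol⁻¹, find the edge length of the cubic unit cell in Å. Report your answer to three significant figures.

M(KCl) = 74.55 g/mol; Z = 4 formula units per cell.
a³ = Z·M/(N_A·ρ) = 4 × 74.55 / (6.022 × 10²³ × 2.00) = 2.476 × 10^-22 cm³, so a = 6.279 × 10^-8 cm = 6.28 Å.

6.28 Å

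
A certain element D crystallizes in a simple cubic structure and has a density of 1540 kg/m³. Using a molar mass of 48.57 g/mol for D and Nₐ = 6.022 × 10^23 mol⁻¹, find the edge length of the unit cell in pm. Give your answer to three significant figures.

With Z = 1 atom per simple cubic cell, a³ = Z·M/(N_A·ρ) = 1 × 48.57 / (6.022 × 10²³ × 1.540 g/cm³) = 5.237 × 10^-23 cm³.
a = (5.237 × 10^-23)^(1/3) = 3.741 × 10^-8 cm = 374 pm.

374 pm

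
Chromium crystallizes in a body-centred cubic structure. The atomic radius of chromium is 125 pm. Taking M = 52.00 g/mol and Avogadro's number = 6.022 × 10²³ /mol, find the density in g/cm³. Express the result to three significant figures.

In a BCC lattice, atoms touch along the body diagonal, so √3·a = 4r, giving a = 288.7 pm = 2.887 × 10^-8 cm.
With Z = 2, ρ = Z·M/(N_A·a³) = 2 × 52.00 / (6.022 × 10²³ × 2.406 × 10^-23) = 7.179 g/cm³.

7.18 g/cm³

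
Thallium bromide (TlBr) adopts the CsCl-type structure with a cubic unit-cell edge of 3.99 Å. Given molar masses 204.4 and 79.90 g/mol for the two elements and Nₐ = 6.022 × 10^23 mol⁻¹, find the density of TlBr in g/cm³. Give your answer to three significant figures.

The CsCl-type structure contains Z = 1 formula unit per cell; M(TlBr) = 204.4 + 79.90 = 284.3 g/mol.
a³ = (3.990 × 10^-8 cm)³ = 6.352 × 10^-23 cm³.
ρ = 1 × 284.3 / (6.022 × 10²³ × 6.352 × 10^-23) = 7.432 g/cm³.

7.43 g/cm³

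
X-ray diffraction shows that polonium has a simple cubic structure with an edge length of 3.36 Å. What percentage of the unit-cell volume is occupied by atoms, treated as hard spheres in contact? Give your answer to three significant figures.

In a simple cubic lattice atoms touch along the cell edge, so a = 2r, so r = 0.5000a = 1.680 Å.
Packing fraction = Z·(4/3)πr³ / a³ = 1 × (4/3)π × (1.680)³ / (3.36)³ = 0.5236 = 52.4%.

52.4%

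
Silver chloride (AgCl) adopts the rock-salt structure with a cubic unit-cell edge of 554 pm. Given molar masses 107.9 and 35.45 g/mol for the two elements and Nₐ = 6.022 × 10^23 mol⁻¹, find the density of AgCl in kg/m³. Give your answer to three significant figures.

5600 kg/m³

The rock-salt structure contains Z = 4 formula units per cell; M(AgCl) = 107.9 + 35.45 = 143.35 g/mol.
a³ = (5.540 × 10^-8 cm)³ = 1.700 × 10^-22 cm³.
ρ = 4 × 143.35 / (6.022 × 10²³ × 1.700 × 10^-22) = 5.600 g/cm³ = 5600 kg/m³.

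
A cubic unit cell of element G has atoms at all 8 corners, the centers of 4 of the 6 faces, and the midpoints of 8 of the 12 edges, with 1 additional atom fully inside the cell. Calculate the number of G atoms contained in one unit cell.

6

Corner atoms are shared by 8 cells (1/8 each), face atoms by 2 (1/2 each), edge atoms by 4 (1/4 each), interior atoms are unshared.
Net atoms = 8 × 1/8 + 4 × 1/2 + 8 × 1/4 + 1 = 1 + 2 + 2 + 1 = 6.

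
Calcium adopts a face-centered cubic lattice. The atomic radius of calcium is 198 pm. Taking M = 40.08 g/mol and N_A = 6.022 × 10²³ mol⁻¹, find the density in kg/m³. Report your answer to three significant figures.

1520 kg/m³

In an FCC lattice, atoms touch along the face diagonal, so √2·a = 4r, giving a = 560.0 pm = 5.600 × 10^-8 cm.
With Z = 4, ρ = Z·M/(N_A·a³) = 4 × 40.08 / (6.022 × 10²³ × 1.756 × 10^-22) = 1.516 g/cm³ = 1520 kg/m³.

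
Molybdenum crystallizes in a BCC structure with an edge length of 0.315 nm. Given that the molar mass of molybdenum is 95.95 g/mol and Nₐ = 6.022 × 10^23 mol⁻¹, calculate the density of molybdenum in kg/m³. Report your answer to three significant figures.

A BCC unit cell contains Z = 2 atoms.
Cell volume: a³ = (0.315 nm)³ = (3.150 × 10^-8 cm)³ = 3.126 × 10^-23 cm³.
ρ = Z·M/(N_A·a³) = 2 × 95.95 / (6.022 × 10²³ × 3.126 × 10^-23) = 10.20 g/cm³ = 10200 kg/m³.

10200 kg/m³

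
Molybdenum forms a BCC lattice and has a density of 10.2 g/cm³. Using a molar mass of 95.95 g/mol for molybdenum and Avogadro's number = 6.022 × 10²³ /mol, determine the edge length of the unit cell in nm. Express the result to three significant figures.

With Z = 2 atoms per BCC cell, a³ = Z·M/(N_A·ρ) = 2 × 95.95 / (6.022 × 10²³ × 10.20 g/cm³) = 3.124 × 10^-23 cm³.
a = (3.124 × 10^-23)^(1/3) = 3.150 × 10^-8 cm = 0.315 nm.

0.315 nm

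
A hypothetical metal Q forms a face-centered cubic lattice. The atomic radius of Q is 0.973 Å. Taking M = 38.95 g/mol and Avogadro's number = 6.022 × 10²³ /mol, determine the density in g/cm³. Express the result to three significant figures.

12.4 g/cm³

In an FCC lattice, atoms touch along the face diagonal, so √2·a = 4r, giving a = 2.752 Å = 2.752 × 10^-8 cm.
With Z = 4, ρ = Z·M/(N_A·a³) = 4 × 38.95 / (6.022 × 10²³ × 2.084 × 10^-23) = 12.41 g/cm³.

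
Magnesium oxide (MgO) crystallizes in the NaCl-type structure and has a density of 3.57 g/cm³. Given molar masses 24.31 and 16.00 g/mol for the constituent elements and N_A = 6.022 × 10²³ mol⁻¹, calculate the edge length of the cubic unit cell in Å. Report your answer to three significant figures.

4.22 Å

M(MgO) = 40.31 g/mol; Z = 4 formula units per cell.
a³ = Z·M/(N_A·ρ) = 4 × 40.31 / (6.022 × 10²³ × 3.57) = 7.500 × 10^-23 cm³, so a = 4.217 × 10^-8 cm = 4.22 Å.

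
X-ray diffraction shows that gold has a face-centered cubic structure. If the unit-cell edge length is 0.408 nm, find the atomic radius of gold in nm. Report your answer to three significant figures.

In an FCC lattice, atoms touch along the face diagonal, so √2·a = 4r.
r = √2·a/4 = 1.4142 × 0.408 / 4 = 0.144 nm.

0.144 nm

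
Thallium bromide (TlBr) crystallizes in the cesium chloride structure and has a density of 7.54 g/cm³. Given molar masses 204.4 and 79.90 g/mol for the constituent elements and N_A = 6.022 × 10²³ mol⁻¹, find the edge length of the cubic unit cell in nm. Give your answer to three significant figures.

M(TlBr) = 284.3 g/mol; Z = 1 formula unit per cell.
a³ = Z·M/(N_A·ρ) = 1 × 284.3 / (6.022 × 10²³ × 7.54) = 6.261 × 10^-23 cm³, so a = 3.971 × 10^-8 cm = 0.397 nm.

0.397 nm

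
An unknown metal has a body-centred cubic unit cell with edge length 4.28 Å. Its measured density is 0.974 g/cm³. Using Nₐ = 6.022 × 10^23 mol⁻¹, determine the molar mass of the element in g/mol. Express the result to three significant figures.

A BCC cell has Z = 2 atoms; a = 4.280 × 10^-8 cm.
M = ρ·N_A·a³/Z = 0.974 × 6.022 × 10²³ × 7.840 × 10^-23 / 2 = 23.0 g/mol.

23.0 g/mol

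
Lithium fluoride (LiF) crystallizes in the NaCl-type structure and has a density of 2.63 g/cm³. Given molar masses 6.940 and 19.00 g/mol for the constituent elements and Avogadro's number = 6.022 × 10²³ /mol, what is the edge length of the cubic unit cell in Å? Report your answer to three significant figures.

M(LiF) = 25.94 g/mol; Z = 4 formula units per cell.
a³ = Z·M/(N_A·ρ) = 4 × 25.94 / (6.022 × 10²³ × 2.63) = 6.551 × 10^-23 cm³, so a = 4.031 × 10^-8 cm = 4.03 Å.

4.03 Å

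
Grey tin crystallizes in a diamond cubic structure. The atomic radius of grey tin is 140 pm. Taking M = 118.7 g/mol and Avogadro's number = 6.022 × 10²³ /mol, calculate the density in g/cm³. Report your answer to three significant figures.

5.83 g/cm³

In a diamond cubic lattice, nearest neighbors lie along the body diagonal with √3·a = 8r, giving a = 646.6 pm = 6.466 × 10^-8 cm.
With Z = 8, ρ = Z·M/(N_A·a³) = 8 × 118.7 / (6.022 × 10²³ × 2.704 × 10^-22) = 5.832 g/cm³.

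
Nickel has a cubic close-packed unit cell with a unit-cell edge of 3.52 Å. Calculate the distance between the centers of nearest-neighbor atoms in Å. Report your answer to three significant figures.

2.49 Å

In an FCC structure, atoms touch along the face diagonal, so √2·a = 4r; the nearest-neighbor distance equals 2r = 0.7071·a.
d = 0.7071 × 3.52 = 2.49 Å.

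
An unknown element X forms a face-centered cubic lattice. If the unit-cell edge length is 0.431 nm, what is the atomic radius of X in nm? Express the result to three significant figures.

In an FCC lattice, atoms touch along the face diagonal, so √2·a = 4r.
r = √2·a/4 = 1.4142 × 0.431 / 4 = 0.152 nm.

0.152 nm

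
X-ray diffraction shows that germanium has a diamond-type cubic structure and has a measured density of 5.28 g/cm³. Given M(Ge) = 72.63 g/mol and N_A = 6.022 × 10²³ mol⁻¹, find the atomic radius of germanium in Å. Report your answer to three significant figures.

1.23 Å

For a diamond cubic cell (Z = 8), a³ = Z·M/(N_A·ρ) = 8 × 72.63 / (6.022 × 10²³ × 5.280) = 1.827 × 10^-22 cm³, so a = 5.675 × 10^-8 cm = 5.675 Å.
Nearest neighbors lie along the body diagonal with √3·a = 8r, so r = 0.2165 × a = 1.23 Å.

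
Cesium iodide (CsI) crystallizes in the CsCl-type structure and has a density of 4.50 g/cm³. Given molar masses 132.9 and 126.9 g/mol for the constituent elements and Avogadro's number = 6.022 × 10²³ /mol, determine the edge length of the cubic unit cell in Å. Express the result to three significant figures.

M(CsI) = 259.8 g/mol; Z = 1 formula unit per cell.
a³ = Z·M/(N_A·ρ) = 1 × 259.8 / (6.022 × 10²³ × 4.50) = 9.587 × 10^-23 cm³, so a = 4.577 × 10^-8 cm = 4.58 Å.

4.58 Å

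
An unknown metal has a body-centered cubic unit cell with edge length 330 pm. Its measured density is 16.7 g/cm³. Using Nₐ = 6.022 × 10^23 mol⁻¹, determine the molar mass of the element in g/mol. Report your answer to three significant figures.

181 g/mol

A BCC cell has Z = 2 atoms; a = 3.300 × 10^-8 cm.
M = ρ·N_A·a³/Z = 16.7 × 6.022 × 10²³ × 3.594 × 10^-23 / 2 = 181 g/mol.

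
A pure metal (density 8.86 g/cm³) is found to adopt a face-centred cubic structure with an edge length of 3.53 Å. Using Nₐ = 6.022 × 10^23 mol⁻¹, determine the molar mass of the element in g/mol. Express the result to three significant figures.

58.7 g/mol

An FCC cell has Z = 4 atoms; a = 3.530 × 10^-8 cm.
M = ρ·N_A·a³/Z = 8.86 × 6.022 × 10²³ × 4.399 × 10^-23 / 4 = 58.7 g/mol.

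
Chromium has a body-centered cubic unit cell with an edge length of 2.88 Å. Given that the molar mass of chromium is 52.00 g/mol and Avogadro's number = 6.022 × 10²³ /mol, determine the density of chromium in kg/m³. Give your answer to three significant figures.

A BCC unit cell contains Z = 2 atoms.
Cell volume: a³ = (2.88 Å)³ = (2.880 × 10^-8 cm)³ = 2.389 × 10^-23 cm³.
ρ = Z·M/(N_A·a³) = 2 × 52.00 / (6.022 × 10²³ × 2.389 × 10^-23) = 7.230 g/cm³ = 7230 kg/m³.

7230 kg/m³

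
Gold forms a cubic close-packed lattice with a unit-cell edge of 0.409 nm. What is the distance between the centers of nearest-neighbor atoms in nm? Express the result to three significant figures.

In an FCC structure, atoms touch along the face diagonal, so √2·a = 4r; the nearest-neighbor distance equals 2r = 0.7071·a.
d = 0.7071 × 0.409 = 0.289 nm.

0.289 nm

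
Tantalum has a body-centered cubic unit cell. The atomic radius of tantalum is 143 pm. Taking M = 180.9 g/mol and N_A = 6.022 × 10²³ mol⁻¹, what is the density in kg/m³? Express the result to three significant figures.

16700 kg/m³

In a BCC lattice, atoms touch along the body diagonal, so √3·a = 4r, giving a = 330.2 pm = 3.302 × 10^-8 cm.
With Z = 2, ρ = Z·M/(N_A·a³) = 2 × 180.9 / (6.022 × 10²³ × 3.602 × 10^-23) = 16.68 g/cm³ = 16700 kg/m³.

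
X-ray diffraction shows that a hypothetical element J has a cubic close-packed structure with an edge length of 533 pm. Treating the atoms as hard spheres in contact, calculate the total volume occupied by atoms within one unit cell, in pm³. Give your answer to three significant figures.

In an FCC lattice atoms touch along the face diagonal, so √2·a = 4r, so r = 0.3536a = 188.4 pm.
V_atoms = Z × (4/3)πr³ = 4 × (4/3)π × (188.4)³ = 1.12 × 10^8 pm³.

1.12 × 10^8 pm³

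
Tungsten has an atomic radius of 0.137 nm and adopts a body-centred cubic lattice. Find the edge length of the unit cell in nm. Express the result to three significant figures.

0.316 nm

In a BCC lattice, atoms touch along the body diagonal, so √3·a = 4r.
a = 4r/√3 = 4 × 0.137 / 1.7321 = 0.316 nm.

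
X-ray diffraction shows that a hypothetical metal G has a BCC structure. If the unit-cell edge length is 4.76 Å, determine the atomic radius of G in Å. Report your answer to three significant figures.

In a BCC lattice, atoms touch along the body diagonal, so √3·a = 4r.
r = √3·a/4 = 1.7321 × 4.76 / 4 = 2.06 Å.

2.06 Å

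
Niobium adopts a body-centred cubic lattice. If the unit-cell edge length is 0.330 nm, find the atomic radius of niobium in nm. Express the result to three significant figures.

0.143 nm

In a BCC lattice, atoms touch along the body diagonal, so √3·a = 4r.
r = √3·a/4 = 1.7321 × 0.330 / 4 = 0.143 nm.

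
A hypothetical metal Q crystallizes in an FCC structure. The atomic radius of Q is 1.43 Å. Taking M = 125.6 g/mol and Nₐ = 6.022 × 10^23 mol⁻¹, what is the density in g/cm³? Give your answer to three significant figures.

In an FCC lattice, atoms touch along the face diagonal, so √2·a = 4r, giving a = 4.045 Å = 4.045 × 10^-8 cm.
With Z = 4, ρ = Z·M/(N_A·a³) = 4 × 125.6 / (6.022 × 10²³ × 6.617 × 10^-23) = 12.61 g/cm³.

12.6 g/cm³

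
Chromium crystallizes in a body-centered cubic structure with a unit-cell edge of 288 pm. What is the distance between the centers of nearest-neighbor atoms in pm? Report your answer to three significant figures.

249 pm

In a BCC structure, atoms touch along the body diagonal, so √3·a = 4r; the nearest-neighbor distance equals 2r = 0.8660·a.
d = 0.8660 × 288 = 249 pm.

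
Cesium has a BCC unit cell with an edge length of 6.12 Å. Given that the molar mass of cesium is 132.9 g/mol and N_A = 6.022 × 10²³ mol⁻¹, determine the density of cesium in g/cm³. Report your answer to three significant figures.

A BCC unit cell contains Z = 2 atoms.
Cell volume: a³ = (6.12 Å)³ = (6.120 × 10^-8 cm)³ = 2.292 × 10^-22 cm³.
ρ = Z·M/(N_A·a³) = 2 × 132.9 / (6.022 × 10²³ × 2.292 × 10^-22) = 1.926 g/cm³.

1.93 g/cm³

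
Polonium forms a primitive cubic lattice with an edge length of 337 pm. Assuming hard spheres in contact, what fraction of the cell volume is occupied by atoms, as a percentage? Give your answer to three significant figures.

52.4%

In a simple cubic lattice atoms touch along the cell edge, so a = 2r, so r = 0.5000a = 168.5 pm.
Packing fraction = Z·(4/3)πr³ / a³ = 1 × (4/3)π × (168.5)³ / (337)³ = 0.5236 = 52.4%.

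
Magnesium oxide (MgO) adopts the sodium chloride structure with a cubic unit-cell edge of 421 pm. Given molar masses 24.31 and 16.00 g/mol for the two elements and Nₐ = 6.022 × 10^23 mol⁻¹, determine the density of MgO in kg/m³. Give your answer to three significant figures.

3590 kg/m³

The sodium chloride structure contains Z = 4 formula units per cell; M(MgO) = 24.31 + 16.00 = 40.31 g/mol.
a³ = (4.210 × 10^-8 cm)³ = 7.462 × 10^-23 cm³.
ρ = 4 × 40.31 / (6.022 × 10²³ × 7.462 × 10^-23) = 3.588 g/cm³ = 3590 kg/m³.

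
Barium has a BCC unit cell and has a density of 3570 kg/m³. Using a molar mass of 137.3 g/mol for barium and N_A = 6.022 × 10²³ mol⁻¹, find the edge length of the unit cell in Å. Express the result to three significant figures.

With Z = 2 atoms per BCC cell, a³ = Z·M/(N_A·ρ) = 2 × 137.3 / (6.022 × 10²³ × 3.570 g/cm³) = 1.277 × 10^-22 cm³.
a = (1.277 × 10^-22)^(1/3) = 5.036 × 10^-8 cm = 5.04 Å.

5.04 Å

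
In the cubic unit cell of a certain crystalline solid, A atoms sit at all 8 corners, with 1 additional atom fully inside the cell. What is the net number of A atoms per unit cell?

Corner atoms are shared by 8 cells (1/8 each), interior atoms are unshared.
Net atoms = 8 × 1/8 + 1 = 1 + 1 = 2.

2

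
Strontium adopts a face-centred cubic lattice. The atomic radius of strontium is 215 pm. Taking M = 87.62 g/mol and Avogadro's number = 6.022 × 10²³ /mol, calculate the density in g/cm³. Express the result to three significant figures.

2.59 g/cm³

In an FCC lattice, atoms touch along the face diagonal, so √2·a = 4r, giving a = 608.1 pm = 6.081 × 10^-8 cm.
With Z = 4, ρ = Z·M/(N_A·a³) = 4 × 87.62 / (6.022 × 10²³ × 2.249 × 10^-22) = 2.588 g/cm³.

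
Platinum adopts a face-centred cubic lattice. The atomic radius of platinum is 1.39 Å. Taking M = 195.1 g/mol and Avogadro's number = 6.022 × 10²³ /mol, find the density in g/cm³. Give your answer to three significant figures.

21.3 g/cm³

In an FCC lattice, atoms touch along the face diagonal, so √2·a = 4r, giving a = 3.932 Å = 3.932 × 10^-8 cm.
With Z = 4, ρ = Z·M/(N_A·a³) = 4 × 195.1 / (6.022 × 10²³ × 6.077 × 10^-23) = 21.33 g/cm³.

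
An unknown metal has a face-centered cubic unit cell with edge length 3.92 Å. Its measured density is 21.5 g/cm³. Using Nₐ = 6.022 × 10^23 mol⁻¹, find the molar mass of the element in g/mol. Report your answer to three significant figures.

An FCC cell has Z = 4 atoms; a = 3.920 × 10^-8 cm.
M = ρ·N_A·a³/Z = 21.5 × 6.022 × 10²³ × 6.024 × 10^-23 / 4 = 195 g/mol.

195 g/mol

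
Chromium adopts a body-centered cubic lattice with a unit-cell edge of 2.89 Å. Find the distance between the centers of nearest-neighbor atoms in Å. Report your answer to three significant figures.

In a BCC structure, atoms touch along the body diagonal, so √3·a = 4r; the nearest-neighbor distance equals 2r = 0.8660·a.
d = 0.8660 × 2.89 = 2.50 Å.

2.50 Å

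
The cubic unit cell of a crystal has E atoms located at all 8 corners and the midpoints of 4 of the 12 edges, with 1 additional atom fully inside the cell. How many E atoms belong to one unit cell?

Corner atoms are shared by 8 cells (1/8 each), edge atoms by 4 (1/4 each), interior atoms are unshared.
Net atoms = 8 × 1/8 + 4 × 1/4 + 1 = 1 + 1 + 1 = 3.

3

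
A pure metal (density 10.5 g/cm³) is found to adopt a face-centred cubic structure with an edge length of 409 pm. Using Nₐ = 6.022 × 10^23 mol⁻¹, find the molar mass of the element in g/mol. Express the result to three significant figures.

An FCC cell has Z = 4 atoms; a = 4.090 × 10^-8 cm.
M = ρ·N_A·a³/Z = 10.5 × 6.022 × 10²³ × 6.842 × 10^-23 / 4 = 108 g/mol.

108 g/mol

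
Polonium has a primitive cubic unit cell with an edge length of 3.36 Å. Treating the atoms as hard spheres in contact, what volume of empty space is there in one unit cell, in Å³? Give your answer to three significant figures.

18.1 Å³

In a simple cubic lattice atoms touch along the cell edge, so a = 2r, so r = 0.5000a = 1.680 Å.
V_cell = a³ = 37.93 Å³; V_atoms = 1 × (4/3)πr³ = 19.86 Å³.
Empty space = 37.93 − 19.86 = 18.1 Å³.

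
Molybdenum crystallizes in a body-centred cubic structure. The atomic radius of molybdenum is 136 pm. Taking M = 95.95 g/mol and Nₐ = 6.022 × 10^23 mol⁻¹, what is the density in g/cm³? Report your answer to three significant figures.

10.3 g/cm³

In a BCC lattice, atoms touch along the body diagonal, so √3·a = 4r, giving a = 314.1 pm = 3.141 × 10^-8 cm.
With Z = 2, ρ = Z·M/(N_A·a³) = 2 × 95.95 / (6.022 × 10²³ × 3.098 × 10^-23) = 10.29 g/cm³.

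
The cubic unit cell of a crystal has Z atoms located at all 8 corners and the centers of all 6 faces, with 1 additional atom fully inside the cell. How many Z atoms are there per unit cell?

Corner atoms are shared by 8 cells (1/8 each), face atoms by 2 (1/2 each), interior atoms are unshared.
Net atoms = 8 × 1/8 + 6 × 1/2 + 1 = 1 + 3 + 1 = 5.

5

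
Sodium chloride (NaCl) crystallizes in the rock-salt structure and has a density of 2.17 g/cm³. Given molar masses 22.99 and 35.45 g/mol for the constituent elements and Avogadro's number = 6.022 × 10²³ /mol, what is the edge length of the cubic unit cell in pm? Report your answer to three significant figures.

M(NaCl) = 58.44 g/mol; Z = 4 formula units per cell.
a³ = Z·M/(N_A·ρ) = 4 × 58.44 / (6.022 × 10²³ × 2.17) = 1.789 × 10^-22 cm³, so a = 5.635 × 10^-8 cm = 563 pm.

563 pm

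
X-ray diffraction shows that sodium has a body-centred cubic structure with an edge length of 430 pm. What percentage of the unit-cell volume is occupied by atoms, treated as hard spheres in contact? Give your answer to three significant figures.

In a BCC lattice atoms touch along the body diagonal, so √3·a = 4r, so r = 0.4330a = 186.2 pm.
Packing fraction = Z·(4/3)πr³ / a³ = 2 × (4/3)π × (186.2)³ / (430)³ = 0.6802 = 68.0%.

68.0%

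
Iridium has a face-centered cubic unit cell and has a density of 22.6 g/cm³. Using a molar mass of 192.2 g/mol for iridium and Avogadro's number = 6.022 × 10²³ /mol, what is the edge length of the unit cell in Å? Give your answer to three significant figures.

With Z = 4 atoms per FCC cell, a³ = Z·M/(N_A·ρ) = 4 × 192.2 / (6.022 × 10²³ × 22.60 g/cm³) = 5.649 × 10^-23 cm³.
a = (5.649 × 10^-23)^(1/3) = 3.837 × 10^-8 cm = 3.84 Å.

3.84 Å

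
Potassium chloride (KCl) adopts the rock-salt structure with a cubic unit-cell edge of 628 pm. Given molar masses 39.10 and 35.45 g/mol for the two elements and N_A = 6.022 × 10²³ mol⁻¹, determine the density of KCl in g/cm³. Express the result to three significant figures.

The rock-salt structure contains Z = 4 formula units per cell; M(KCl) = 39.10 + 35.45 = 74.55 g/mol.
a³ = (6.280 × 10^-8 cm)³ = 2.477 × 10^-22 cm³.
ρ = 4 × 74.55 / (6.022 × 10²³ × 2.477 × 10^-22) = 1.999 g/cm³.

2.00 g/cm³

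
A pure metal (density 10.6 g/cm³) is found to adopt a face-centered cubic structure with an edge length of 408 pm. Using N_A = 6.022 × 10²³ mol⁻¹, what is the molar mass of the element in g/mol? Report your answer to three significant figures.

An FCC cell has Z = 4 atoms; a = 4.080 × 10^-8 cm.
M = ρ·N_A·a³/Z = 10.6 × 6.022 × 10²³ × 6.792 × 10^-23 / 4 = 108 g/mol.

108 g/mol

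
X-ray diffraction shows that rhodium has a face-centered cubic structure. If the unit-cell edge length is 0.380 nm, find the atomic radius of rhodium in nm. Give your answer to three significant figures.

0.134 nm

In an FCC lattice, atoms touch along the face diagonal, so √2·a = 4r.
r = √2·a/4 = 1.4142 × 0.380 / 4 = 0.134 nm.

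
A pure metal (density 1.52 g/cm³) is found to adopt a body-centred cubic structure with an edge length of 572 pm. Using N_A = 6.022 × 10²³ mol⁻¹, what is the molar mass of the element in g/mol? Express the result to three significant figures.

A BCC cell has Z = 2 atoms; a = 5.720 × 10^-8 cm.
M = ρ·N_A·a³/Z = 1.52 × 6.022 × 10²³ × 1.871 × 10^-22 / 2 = 85.7 g/mol.

85.7 g/mol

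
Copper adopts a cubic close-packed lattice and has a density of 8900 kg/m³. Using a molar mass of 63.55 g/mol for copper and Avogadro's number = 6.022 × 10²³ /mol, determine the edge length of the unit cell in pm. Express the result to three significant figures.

362 pm

With Z = 4 atoms per FCC cell, a³ = Z·M/(N_A·ρ) = 4 × 63.55 / (6.022 × 10²³ × 8.900 g/cm³) = 4.743 × 10^-23 cm³.
a = (4.743 × 10^-23)^(1/3) = 3.620 × 10^-8 cm = 362 pm.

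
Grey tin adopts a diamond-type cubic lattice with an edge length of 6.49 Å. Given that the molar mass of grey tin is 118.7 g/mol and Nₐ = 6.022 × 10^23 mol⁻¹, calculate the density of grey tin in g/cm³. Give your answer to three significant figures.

A diamond cubic unit cell contains Z = 8 atoms.
Cell volume: a³ = (6.49 Å)³ = (6.490 × 10^-8 cm)³ = 2.734 × 10^-22 cm³.
ρ = Z·M/(N_A·a³) = 8 × 118.7 / (6.022 × 10²³ × 2.734 × 10^-22) = 5.769 g/cm³.

5.77 g/cm³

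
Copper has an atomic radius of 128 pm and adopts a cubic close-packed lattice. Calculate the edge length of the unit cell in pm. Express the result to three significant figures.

362 pm

In an FCC lattice, atoms touch along the face diagonal, so √2·a = 4r.
a = 4r/√2 = 4 × 128 / 1.4142 = 362 pm.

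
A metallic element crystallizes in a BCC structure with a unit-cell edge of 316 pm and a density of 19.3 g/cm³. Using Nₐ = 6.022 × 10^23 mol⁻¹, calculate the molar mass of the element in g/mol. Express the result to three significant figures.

183 g/mol

A BCC cell has Z = 2 atoms; a = 3.160 × 10^-8 cm.
M = ρ·N_A·a³/Z = 19.3 × 6.022 × 10²³ × 3.155 × 10^-23 / 2 = 183 g/mol.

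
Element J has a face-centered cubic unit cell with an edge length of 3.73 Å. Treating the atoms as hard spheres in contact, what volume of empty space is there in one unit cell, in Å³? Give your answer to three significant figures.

In an FCC lattice atoms touch along the face diagonal, so √2·a = 4r, so r = 0.3536a = 1.319 Å.
V_cell = a³ = 51.90 Å³; V_atoms = 4 × (4/3)πr³ = 38.43 Å³.
Empty space = 51.90 − 38.43 = 13.5 Å³.

13.5 Å³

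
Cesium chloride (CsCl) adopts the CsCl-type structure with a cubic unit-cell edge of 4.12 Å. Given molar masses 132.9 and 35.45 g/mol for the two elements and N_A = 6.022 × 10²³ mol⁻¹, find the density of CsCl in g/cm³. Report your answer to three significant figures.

The CsCl-type structure contains Z = 1 formula unit per cell; M(CsCl) = 132.9 + 35.45 = 168.35 g/mol.
a³ = (4.120 × 10^-8 cm)³ = 6.993 × 10^-23 cm³.
ρ = 1 × 168.35 / (6.022 × 10²³ × 6.993 × 10^-23) = 3.997 g/cm³.

4.00 g/cm³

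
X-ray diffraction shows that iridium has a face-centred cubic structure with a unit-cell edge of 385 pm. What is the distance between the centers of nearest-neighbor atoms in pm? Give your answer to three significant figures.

272 pm

In an FCC structure, atoms touch along the face diagonal, so √2·a = 4r; the nearest-neighbor distance equals 2r = 0.7071·a.
d = 0.7071 × 385 = 272 pm.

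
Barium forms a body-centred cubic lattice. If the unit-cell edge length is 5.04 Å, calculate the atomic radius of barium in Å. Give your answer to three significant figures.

2.18 Å

In a BCC lattice, atoms touch along the body diagonal, so √3·a = 4r.
r = √3·a/4 = 1.7321 × 5.04 / 4 = 2.18 Å.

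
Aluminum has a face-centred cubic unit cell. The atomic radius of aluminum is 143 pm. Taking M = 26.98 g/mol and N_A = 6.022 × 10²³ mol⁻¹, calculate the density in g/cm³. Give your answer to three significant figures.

In an FCC lattice, atoms touch along the face diagonal, so √2·a = 4r, giving a = 404.5 pm = 4.045 × 10^-8 cm.
With Z = 4, ρ = Z·M/(N_A·a³) = 4 × 26.98 / (6.022 × 10²³ × 6.617 × 10^-23) = 2.708 g/cm³.

2.71 g/cm³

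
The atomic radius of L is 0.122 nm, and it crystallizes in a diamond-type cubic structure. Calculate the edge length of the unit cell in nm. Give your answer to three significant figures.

In a diamond cubic lattice, nearest neighbors lie along the body diagonal with √3·a = 8r.
a = 8r/√3 = 8 × 0.122 / 1.7321 = 0.563 nm.

0.563 nm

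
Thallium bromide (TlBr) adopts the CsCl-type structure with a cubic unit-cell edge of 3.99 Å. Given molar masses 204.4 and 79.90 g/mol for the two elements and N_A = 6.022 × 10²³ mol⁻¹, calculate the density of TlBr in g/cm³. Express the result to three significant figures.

The CsCl-type structure contains Z = 1 formula unit per cell; M(TlBr) = 204.4 + 79.90 = 284.3 g/mol.
a³ = (3.990 × 10^-8 cm)³ = 6.352 × 10^-23 cm³.
ρ = 1 × 284.3 / (6.022 × 10²³ × 6.352 × 10^-23) = 7.432 g/cm³.

7.43 g/cm³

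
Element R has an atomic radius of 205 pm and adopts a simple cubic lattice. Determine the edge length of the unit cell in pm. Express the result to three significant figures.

In a simple cubic lattice, atoms touch along the cell edge, so a = 2r.
a = 2r = 2 × 205 = 410 pm.

410 pm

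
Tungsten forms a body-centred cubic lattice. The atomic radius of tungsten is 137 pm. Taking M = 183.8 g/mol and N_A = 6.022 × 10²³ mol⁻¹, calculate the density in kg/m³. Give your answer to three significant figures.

In a BCC lattice, atoms touch along the body diagonal, so √3·a = 4r, giving a = 316.4 pm = 3.164 × 10^-8 cm.
With Z = 2, ρ = Z·M/(N_A·a³) = 2 × 183.8 / (6.022 × 10²³ × 3.167 × 10^-23) = 19.27 g/cm³ = 19300 kg/m³.

19300 kg/m³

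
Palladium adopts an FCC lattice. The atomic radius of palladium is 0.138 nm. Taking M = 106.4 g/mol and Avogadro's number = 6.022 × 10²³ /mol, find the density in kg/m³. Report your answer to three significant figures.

11900 kg/m³

In an FCC lattice, atoms touch along the face diagonal, so √2·a = 4r, giving a = 0.3903 nm = 3.903 × 10^-8 cm.
With Z = 4, ρ = Z·M/(N_A·a³) = 4 × 106.4 / (6.022 × 10²³ × 5.947 × 10^-23) = 11.88 g/cm³ = 11900 kg/m³.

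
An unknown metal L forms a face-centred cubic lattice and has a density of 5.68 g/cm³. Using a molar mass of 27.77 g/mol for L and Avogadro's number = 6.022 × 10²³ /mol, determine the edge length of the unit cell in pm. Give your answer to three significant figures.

319 pm

With Z = 4 atoms per FCC cell, a³ = Z·M/(N_A·ρ) = 4 × 27.77 / (6.022 × 10²³ × 5.680 g/cm³) = 3.247 × 10^-23 cm³.
a = (3.247 × 10^-23)^(1/3) = 3.190 × 10^-8 cm = 319 pm.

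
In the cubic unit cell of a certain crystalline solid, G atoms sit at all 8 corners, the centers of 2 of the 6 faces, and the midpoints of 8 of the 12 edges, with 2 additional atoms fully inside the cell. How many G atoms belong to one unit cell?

6

Corner atoms are shared by 8 cells (1/8 each), face atoms by 2 (1/2 each), edge atoms by 4 (1/4 each), interior atoms are unshared.
Net atoms = 8 × 1/8 + 2 × 1/2 + 8 × 1/4 + 2 = 1 + 1 + 2 + 2 = 6.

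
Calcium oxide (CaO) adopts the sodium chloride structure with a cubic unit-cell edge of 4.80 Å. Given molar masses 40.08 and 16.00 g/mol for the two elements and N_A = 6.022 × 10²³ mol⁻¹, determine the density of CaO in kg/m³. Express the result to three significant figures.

3370 kg/m³

The sodium chloride structure contains Z = 4 formula units per cell; M(CaO) = 40.08 + 16.00 = 56.08 g/mol.
a³ = (4.800 × 10^-8 cm)³ = 1.106 × 10^-22 cm³.
ρ = 4 × 56.08 / (6.022 × 10²³ × 1.106 × 10^-22) = 3.368 g/cm³ = 3370 kg/m³.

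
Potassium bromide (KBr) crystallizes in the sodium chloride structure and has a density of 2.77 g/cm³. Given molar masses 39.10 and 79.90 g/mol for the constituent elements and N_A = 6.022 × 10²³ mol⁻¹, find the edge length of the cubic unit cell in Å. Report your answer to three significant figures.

M(KBr) = 119.0 g/mol; Z = 4 formula units per cell.
a³ = Z·M/(N_A·ρ) = 4 × 119.0 / (6.022 × 10²³ × 2.77) = 2.854 × 10^-22 cm³, so a = 6.584 × 10^-8 cm = 6.58 Å.

6.58 Å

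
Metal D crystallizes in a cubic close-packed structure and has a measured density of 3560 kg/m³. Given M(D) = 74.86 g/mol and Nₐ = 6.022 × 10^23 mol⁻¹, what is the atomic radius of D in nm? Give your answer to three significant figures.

For an FCC cell (Z = 4), a³ = Z·M/(N_A·ρ) = 4 × 74.86 / (6.022 × 10²³ × 3.560) = 1.397 × 10^-22 cm³, so a = 5.188 × 10^-8 cm = 0.5188 nm.
Atoms touch along the face diagonal, so √2·a = 4r, so r = 0.3536 × a = 0.183 nm.

0.183 nm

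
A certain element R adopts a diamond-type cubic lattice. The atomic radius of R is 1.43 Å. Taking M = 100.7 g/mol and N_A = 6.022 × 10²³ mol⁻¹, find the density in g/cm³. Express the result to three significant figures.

4.64 g/cm³

In a diamond cubic lattice, nearest neighbors lie along the body diagonal with √3·a = 8r, giving a = 6.605 Å = 6.605 × 10^-8 cm.
With Z = 8, ρ = Z·M/(N_A·a³) = 8 × 100.7 / (6.022 × 10²³ × 2.881 × 10^-22) = 4.643 g/cm³.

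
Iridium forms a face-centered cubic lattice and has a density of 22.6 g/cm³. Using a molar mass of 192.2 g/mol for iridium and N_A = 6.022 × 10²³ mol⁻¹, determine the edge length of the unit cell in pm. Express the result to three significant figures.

With Z = 4 atoms per FCC cell, a³ = Z·M/(N_A·ρ) = 4 × 192.2 / (6.022 × 10²³ × 22.60 g/cm³) = 5.649 × 10^-23 cm³.
a = (5.649 × 10^-23)^(1/3) = 3.837 × 10^-8 cm = 384 pm.

384 pm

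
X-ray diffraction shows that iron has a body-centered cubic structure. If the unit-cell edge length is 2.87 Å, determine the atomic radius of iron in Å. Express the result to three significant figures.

In a BCC lattice, atoms touch along the body diagonal, so √3·a = 4r.
r = √3·a/4 = 1.7321 × 2.87 / 4 = 1.24 Å.

1.24 Å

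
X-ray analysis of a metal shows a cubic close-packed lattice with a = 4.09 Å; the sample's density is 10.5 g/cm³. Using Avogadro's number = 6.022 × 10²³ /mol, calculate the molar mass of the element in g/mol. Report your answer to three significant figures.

108 g/mol

An FCC cell has Z = 4 atoms; a = 4.090 × 10^-8 cm.
M = ρ·N_A·a³/Z = 10.5 × 6.022 × 10²³ × 6.842 × 10^-23 / 4 = 108 g/mol.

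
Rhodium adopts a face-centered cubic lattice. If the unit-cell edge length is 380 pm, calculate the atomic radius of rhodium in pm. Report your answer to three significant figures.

In an FCC lattice, atoms touch along the face diagonal, so √2·a = 4r.
r = √2·a/4 = 1.4142 × 380 / 4 = 134 pm.

134 pm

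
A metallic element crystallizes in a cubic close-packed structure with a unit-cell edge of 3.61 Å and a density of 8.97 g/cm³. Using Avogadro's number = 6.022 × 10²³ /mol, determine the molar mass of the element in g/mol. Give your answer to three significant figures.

63.5 g/mol

An FCC cell has Z = 4 atoms; a = 3.610 × 10^-8 cm.
M = ρ·N_A·a³/Z = 8.97 × 6.022 × 10²³ × 4.705 × 10^-23 / 4 = 63.5 g/mol.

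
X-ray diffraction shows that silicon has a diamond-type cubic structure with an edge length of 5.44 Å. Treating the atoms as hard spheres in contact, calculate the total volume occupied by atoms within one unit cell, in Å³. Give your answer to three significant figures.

54.8 Å³

In a diamond cubic lattice nearest neighbors lie along the body diagonal with √3·a = 8r, so r = 0.2165a = 1.178 Å.
V_atoms = Z × (4/3)πr³ = 8 × (4/3)π × (1.178)³ = 54.8 Å³.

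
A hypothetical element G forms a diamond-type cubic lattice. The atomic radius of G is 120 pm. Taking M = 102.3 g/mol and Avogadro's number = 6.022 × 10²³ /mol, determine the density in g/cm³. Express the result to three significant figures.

In a diamond cubic lattice, nearest neighbors lie along the body diagonal with √3·a = 8r, giving a = 554.3 pm = 5.543 × 10^-8 cm.
With Z = 8, ρ = Z·M/(N_A·a³) = 8 × 102.3 / (6.022 × 10²³ × 1.703 × 10^-22) = 7.982 g/cm³.

7.98 g/cm³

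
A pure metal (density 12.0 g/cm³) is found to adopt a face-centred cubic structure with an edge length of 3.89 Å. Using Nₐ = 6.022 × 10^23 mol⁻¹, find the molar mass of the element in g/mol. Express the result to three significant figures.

106 g/mol

An FCC cell has Z = 4 atoms; a = 3.890 × 10^-8 cm.
M = ρ·N_A·a³/Z = 12.0 × 6.022 × 10²³ × 5.886 × 10^-23 / 4 = 106 g/mol.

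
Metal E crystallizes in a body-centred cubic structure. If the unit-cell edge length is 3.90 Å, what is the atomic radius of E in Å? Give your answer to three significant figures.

1.69 Å

In a BCC lattice, atoms touch along the body diagonal, so √3·a = 4r.
r = √3·a/4 = 1.7321 × 3.90 / 4 = 1.69 Å.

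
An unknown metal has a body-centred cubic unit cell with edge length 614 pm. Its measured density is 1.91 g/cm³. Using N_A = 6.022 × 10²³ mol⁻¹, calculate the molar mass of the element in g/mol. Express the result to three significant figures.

A BCC cell has Z = 2 atoms; a = 6.140 × 10^-8 cm.
M = ρ·N_A·a³/Z = 1.91 × 6.022 × 10²³ × 2.315 × 10^-22 / 2 = 133 g/mol.

133 g/mol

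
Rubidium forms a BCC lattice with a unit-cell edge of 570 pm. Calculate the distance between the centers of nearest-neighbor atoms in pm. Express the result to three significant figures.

In a BCC structure, atoms touch along the body diagonal, so √3·a = 4r; the nearest-neighbor distance equals 2r = 0.8660·a.
d = 0.8660 × 570 = 494 pm.

494 pm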